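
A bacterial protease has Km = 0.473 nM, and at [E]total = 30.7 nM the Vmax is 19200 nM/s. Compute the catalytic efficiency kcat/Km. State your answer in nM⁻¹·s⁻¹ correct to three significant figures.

kcat = Vmax/[E]total = 19200/30.7 = 625 s⁻¹.
kcat/Km = 625/0.473 = 1320 nM⁻¹·s⁻¹.

1320 nM⁻¹·s⁻¹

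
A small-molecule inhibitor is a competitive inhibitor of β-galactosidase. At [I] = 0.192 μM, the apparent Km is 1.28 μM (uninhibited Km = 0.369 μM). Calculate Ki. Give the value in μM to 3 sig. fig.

Competitive: Km,app = α·Km with α = 1 + [I]/Ki.
α = Km,app/Km = 1.28/0.369 = 3.469.
Ki = [I]/(α − 1) = 0.192/2.469 = 0.0778 μM.

0.0778 μM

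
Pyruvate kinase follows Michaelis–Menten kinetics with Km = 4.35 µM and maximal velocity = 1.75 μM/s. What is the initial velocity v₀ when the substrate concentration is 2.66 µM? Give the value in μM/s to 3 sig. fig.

0.664 μM/s

v = Vmax·[S]/(Km + [S]) = 1.75 × 2.66 / (4.35 + 2.66)
  = 4.655 / 7.010 = 0.664 μM/s.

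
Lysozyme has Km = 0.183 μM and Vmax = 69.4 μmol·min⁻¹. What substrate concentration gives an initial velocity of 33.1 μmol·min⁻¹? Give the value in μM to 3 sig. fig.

0.167 μM

Rearranging v = Vmax[S]/(Km+[S]) gives [S] = Km·v/(Vmax − v).
[S] = 0.183 × 33.1 / (69.4 − 33.1) = 6.057/36.30 = 0.167 μM.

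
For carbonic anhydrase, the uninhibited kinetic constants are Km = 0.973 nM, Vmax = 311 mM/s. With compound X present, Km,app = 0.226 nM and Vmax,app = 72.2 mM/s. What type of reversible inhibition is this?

uncompetitive

Both Km and Vmax decrease by the same factor (~4.31-fold) — characteristic of uncompetitive inhibition.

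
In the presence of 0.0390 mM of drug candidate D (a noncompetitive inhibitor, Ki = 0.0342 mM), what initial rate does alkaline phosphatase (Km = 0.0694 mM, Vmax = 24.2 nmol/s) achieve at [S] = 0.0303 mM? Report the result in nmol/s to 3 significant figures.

3.44 nmol/s

α = 1 + [I]/Ki = 1 + 0.0390/0.0342 = 2.140.
For a noncompetitive inhibitor, Vmax is reduced to Vmax/α while Km is unchanged: Km,app = 0.0694 mM, Vmax,app = 11.3 nmol/s.
v = Vmax,app·[S]/(Km,app + [S]) = 11.3 × 0.0303/(0.0694 + 0.0303) = 3.44 nmol/s.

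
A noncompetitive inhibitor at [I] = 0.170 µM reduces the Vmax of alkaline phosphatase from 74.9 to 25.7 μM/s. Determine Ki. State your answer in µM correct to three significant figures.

Noncompetitive: Vmax,app = Vmax/α with α = 1 + [I]/Ki.
α = Vmax/Vmax,app = 74.9/25.7 = 2.914.
Ki = [I]/(α − 1) = 0.170/1.914 = 0.0888 µM.

0.0888 µM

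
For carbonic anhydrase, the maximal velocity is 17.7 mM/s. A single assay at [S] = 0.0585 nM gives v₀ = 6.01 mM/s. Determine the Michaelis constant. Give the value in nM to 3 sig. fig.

0.114 nM

v/Vmax = 6.01/17.7 = 0.3395 = [S]/(Km+[S]).
So Km + [S] = [S]/0.3395 = 0.1723 nM, giving Km = 0.1723 − 0.0585 = 0.114 nM.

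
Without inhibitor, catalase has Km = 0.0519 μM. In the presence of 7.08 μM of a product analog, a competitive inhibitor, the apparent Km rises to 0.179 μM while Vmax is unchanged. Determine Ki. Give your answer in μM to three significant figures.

2.89 μM

Competitive: Km,app = α·Km with α = 1 + [I]/Ki.
α = Km,app/Km = 0.179/0.0519 = 3.449.
Since α = 1 + [I]/Ki, [I]/Ki = 3.449 − 1 = 2.449 and Ki = 7.08/2.449 = 2.89 μM.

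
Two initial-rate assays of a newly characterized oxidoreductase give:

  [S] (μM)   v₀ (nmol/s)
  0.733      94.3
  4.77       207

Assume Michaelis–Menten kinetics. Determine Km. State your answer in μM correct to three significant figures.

1.32 μM

From v = Vmax[S]/(Km+[S]), each point gives Vmax = v(Km+[S])/[S].
Equating: 94.3(Km+0.733)/0.733 = 207(Km+4.77)/4.77.
128.6·Km + 94.3 = 43.40·Km + 207, so (128.6 − 43.40)·Km = 207 − 94.3.
Km = 112.7/85.25 = 1.32 μM; then Vmax = 94.3(1.32+0.733)/0.733 = 264 nmol/s.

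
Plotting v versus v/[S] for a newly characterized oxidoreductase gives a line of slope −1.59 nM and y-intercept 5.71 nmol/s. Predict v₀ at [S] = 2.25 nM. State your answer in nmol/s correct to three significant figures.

3.35 nmol/s

In the Eadie–Hofstee form v = Vmax − Km·(v/[S]), the slope is −Km and the intercept is Vmax, so Km = 1.59 nM and Vmax = 5.71 nmol/s.
v = 5.71 × 2.25/(1.59 + 2.25) = 3.35 nmol/s.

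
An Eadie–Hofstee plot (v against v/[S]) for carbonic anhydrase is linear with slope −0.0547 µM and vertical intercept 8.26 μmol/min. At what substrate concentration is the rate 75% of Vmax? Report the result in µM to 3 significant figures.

The Eadie–Hofstee slope gives Km = 0.0547 µM (slope = −Km).
v/Vmax = [S]/(Km+[S]) = 0.75 ⇒ [S] = Km·0.75/(1−0.75) = 0.0547 × 3.000 = 0.164 µM.

0.164 µM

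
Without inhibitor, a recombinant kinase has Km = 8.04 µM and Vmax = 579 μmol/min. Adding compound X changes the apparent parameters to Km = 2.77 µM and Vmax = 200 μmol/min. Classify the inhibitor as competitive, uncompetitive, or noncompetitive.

uncompetitive

Both Km and Vmax decrease by the same factor (~2.90-fold) — characteristic of uncompetitive inhibition.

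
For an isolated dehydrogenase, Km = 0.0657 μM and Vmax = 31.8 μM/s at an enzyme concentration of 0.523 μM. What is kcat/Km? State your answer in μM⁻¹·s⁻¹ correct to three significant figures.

925 μM⁻¹·s⁻¹

kcat = Vmax/[E]total = 31.8/0.523 = 60.8 s⁻¹.
kcat/Km = 60.8/0.0657 = 925 μM⁻¹·s⁻¹.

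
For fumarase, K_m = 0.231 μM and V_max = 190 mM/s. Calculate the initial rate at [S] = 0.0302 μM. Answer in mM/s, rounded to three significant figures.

[S]/(Km+[S]) = 0.0302/0.2612 = 0.1156, the fractional saturation.
v = 0.1156 × Vmax = 0.1156 × 190 = 22.0 mM/s.

22.0 mM/s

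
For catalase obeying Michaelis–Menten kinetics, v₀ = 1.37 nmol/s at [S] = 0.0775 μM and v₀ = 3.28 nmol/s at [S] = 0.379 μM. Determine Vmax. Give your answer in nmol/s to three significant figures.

5.11 nmol/s

In reciprocal form, 1/v = (Km/Vmax)·(1/[S]) + 1/Vmax. The two points give (1/[S], 1/v) = (12.90, 0.7299) and (2.639, 0.3049).
Slope = (0.7299 − 0.3049)/(12.90 − 2.639) = 0.04141; intercept = 0.7299 − 0.04141×12.90 = 0.1956.
Vmax = 1/intercept = 5.11 nmol/s; Km = slope × Vmax = 0.04141 × 5.11 = 0.212 μM.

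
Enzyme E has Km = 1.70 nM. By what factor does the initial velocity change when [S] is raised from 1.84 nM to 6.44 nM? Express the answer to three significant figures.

1.52

Since Vmax cancels, v₂/v₁ = [S]₂(Km+[S]₁) / [S]₁(Km+[S]₂).
= 6.44×(1.70+1.84) / (1.84×(1.70+6.44)) = 22.80/14.98 = 1.52.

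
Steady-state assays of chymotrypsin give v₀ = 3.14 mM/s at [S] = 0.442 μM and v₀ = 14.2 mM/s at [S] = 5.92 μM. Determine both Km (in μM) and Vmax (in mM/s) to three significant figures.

Km = 2.35 μM; Vmax = 19.8 mM/s

In reciprocal form, 1/v = (Km/Vmax)·(1/[S]) + 1/Vmax. The two points give (1/[S], 1/v) = (2.262, 0.3185) and (0.1689, 0.07042).
Slope = (0.3185 − 0.07042)/(2.262 − 0.1689) = 0.1185; intercept = 0.3185 − 0.1185×2.262 = 0.05041.
Vmax = 1/intercept = 19.8 mM/s; Km = slope × Vmax = 0.1185 × 19.8 = 2.35 μM.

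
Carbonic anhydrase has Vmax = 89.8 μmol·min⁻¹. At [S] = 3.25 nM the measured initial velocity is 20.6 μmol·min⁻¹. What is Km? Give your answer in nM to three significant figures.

From v = Vmax[S]/(Km+[S]), Km = [S](Vmax − v)/v.
Km = 3.25 × (89.8 − 20.6) / 20.6 = 224.9/20.6 = 10.9 nM.

10.9 nM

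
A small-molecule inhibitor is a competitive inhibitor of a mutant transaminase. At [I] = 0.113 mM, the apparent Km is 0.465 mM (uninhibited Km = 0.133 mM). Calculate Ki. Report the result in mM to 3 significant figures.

0.0453 mM

Competitive: Km,app = α·Km with α = 1 + [I]/Ki.
α = Km,app/Km = 0.465/0.133 = 3.496.
Since α = 1 + [I]/Ki, [I]/Ki = 3.496 − 1 = 2.496 and Ki = 0.113/2.496 = 0.0453 mM.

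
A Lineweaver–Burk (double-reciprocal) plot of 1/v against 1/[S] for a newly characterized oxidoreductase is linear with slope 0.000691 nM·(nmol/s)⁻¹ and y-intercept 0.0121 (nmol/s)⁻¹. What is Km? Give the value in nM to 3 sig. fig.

y-intercept = 1/Vmax ⇒ Vmax = 82.6 nmol/s; slope = Km/Vmax ⇒ Km = slope × Vmax.
Km = 0.000691 × 82.6 = 0.0571 nM.

0.0571 nM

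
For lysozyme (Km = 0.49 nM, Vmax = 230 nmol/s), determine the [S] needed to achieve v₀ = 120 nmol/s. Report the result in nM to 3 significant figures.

Rearranging v = Vmax[S]/(Km+[S]) gives [S] = Km·v/(Vmax − v).
[S] = 0.49 × 120 / (230 − 120) = 58.80/110.0 = 0.535 nM.

0.535 nM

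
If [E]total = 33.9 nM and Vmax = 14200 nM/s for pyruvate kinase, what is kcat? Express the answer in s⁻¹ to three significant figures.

419 s⁻¹

kcat = Vmax/[E]total = 14200 nM/s / 33.9 nM = 419 s⁻¹.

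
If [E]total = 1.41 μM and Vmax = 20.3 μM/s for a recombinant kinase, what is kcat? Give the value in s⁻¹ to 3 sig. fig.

14.4 s⁻¹

kcat = Vmax/[E]total = 20.3 μM/s / 1.41 μM = 14.4 s⁻¹.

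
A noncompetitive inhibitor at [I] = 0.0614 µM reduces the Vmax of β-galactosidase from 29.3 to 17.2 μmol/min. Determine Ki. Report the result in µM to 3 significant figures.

Noncompetitive: Vmax,app = Vmax/α with α = 1 + [I]/Ki.
α = Vmax/Vmax,app = 29.3/17.2 = 1.703.
Since α = 1 + [I]/Ki, [I]/Ki = 1.703 − 1 = 0.7035 and Ki = 0.0614/0.7035 = 0.0873 µM.

0.0873 µM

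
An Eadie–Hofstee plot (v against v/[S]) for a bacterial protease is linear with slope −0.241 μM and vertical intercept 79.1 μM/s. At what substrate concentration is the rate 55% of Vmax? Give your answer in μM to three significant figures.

0.295 μM

The Eadie–Hofstee slope gives Km = 0.241 μM (slope = −Km).
v/Vmax = [S]/(Km+[S]) = 0.55 ⇒ [S] = Km·0.55/(1−0.55) = 0.241 × 1.222 = 0.295 μM.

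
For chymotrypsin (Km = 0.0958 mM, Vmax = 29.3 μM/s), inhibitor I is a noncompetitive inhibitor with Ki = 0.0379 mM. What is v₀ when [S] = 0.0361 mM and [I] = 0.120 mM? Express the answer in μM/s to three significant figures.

1.92 μM/s

With α = 1 + [I]/Ki = 1 + 0.120/0.0379 = 4.166, the noncompetitive rate law is v = (Vmax/α)·[S] / (Km + [S]).
v = (29.3/4.166)×0.0361 / (0.0958 + 0.0361) = 0.2539/0.1319 = 1.92 μM/s.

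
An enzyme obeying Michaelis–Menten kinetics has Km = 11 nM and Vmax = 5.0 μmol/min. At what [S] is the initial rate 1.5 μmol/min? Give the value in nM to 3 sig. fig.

The required fractional saturation is v/Vmax = 1.5/5.0 = 0.3000.
Then [S]/(Km+[S]) = 0.3000 ⇒ [S] = 11 × 0.3000/(1 − 0.3000) = 4.71 nM.

4.71 nM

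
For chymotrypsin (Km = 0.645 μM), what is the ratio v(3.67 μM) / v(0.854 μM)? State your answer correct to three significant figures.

The fractional saturations are [S]/(Km+[S]) = 0.854/1.499 = 0.5697 and 3.67/4.315 = 0.8505.
v₂/v₁ is just their ratio: 0.8505/0.5697 = 1.49.

1.49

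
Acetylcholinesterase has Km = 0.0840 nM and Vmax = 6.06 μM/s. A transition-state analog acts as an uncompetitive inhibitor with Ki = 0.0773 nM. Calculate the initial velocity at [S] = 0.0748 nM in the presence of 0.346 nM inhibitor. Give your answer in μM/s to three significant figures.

0.918 μM/s

α = 1 + [I]/Ki = 1 + 0.346/0.0773 = 5.476.
For an uncompetitive inhibitor, both parameters are divided by α, giving Vmax/α and Km/α: Km,app = 0.0153 nM, Vmax,app = 1.11 μM/s.
v = Vmax,app·[S]/(Km,app + [S]) = 1.11 × 0.0748/(0.0153 + 0.0748) = 0.918 μM/s.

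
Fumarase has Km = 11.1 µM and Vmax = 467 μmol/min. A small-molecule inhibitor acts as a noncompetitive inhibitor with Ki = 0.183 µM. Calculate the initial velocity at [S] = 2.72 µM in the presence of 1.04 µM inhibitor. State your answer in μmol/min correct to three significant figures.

α = 1 + [I]/Ki = 1 + 1.04/0.183 = 6.683.
For a noncompetitive inhibitor, Vmax is reduced to Vmax/α while Km is unchanged: Km,app = 11.1 µM, Vmax,app = 69.9 μmol/min.
v = Vmax,app·[S]/(Km,app + [S]) = 69.9 × 2.72/(11.1 + 2.72) = 13.8 μmol/min.

13.8 μmol/min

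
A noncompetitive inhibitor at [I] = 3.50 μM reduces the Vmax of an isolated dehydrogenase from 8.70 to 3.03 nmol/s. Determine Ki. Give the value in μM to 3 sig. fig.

Noncompetitive: Vmax,app = Vmax/α with α = 1 + [I]/Ki.
α = Vmax/Vmax,app = 8.70/3.03 = 2.871.
Ki = [I]/(α − 1) = 3.50/1.871 = 1.87 μM.

1.87 μM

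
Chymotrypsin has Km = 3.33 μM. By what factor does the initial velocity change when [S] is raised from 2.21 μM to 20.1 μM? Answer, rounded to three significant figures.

Since Vmax cancels, v₂/v₁ = [S]₂(Km+[S]₁) / [S]₁(Km+[S]₂).
= 20.1×(3.33+2.21) / (2.21×(3.33+20.1)) = 111.4/51.78 = 2.15.

2.15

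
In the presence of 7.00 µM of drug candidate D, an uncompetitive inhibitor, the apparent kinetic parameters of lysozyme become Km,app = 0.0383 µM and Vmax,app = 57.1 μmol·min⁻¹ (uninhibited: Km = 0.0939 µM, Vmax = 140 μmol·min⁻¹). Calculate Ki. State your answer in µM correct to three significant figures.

Uncompetitive: Vmax,app = Vmax/α (and Km,app = Km/α) with α = 1 + [I]/Ki.
α = Vmax/Vmax,app = 140/57.1 = 2.452.
Since α = 1 + [I]/Ki, [I]/Ki = 2.452 − 1 = 1.452 and Ki = 7.00/1.452 = 4.82 µM.

4.82 µM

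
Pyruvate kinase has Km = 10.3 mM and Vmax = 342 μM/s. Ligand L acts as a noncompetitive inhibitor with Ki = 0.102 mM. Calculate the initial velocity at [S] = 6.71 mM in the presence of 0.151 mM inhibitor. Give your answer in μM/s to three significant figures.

With α = 1 + [I]/Ki = 1 + 0.151/0.102 = 2.480, the noncompetitive rate law is v = (Vmax/α)·[S] / (Km + [S]).
v = (342/2.480)×6.71 / (10.3 + 6.71) = 925.2/17.01 = 54.4 μM/s.

54.4 μM/s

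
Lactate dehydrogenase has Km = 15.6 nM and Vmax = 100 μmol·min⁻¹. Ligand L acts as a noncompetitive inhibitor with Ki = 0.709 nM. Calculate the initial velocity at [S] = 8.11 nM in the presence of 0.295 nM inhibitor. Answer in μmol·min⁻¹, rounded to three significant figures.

24.2 μmol·min⁻¹

α = 1 + [I]/Ki = 1 + 0.295/0.709 = 1.416.
For a noncompetitive inhibitor, Vmax is reduced to Vmax/α while Km is unchanged: Km,app = 15.6 nM, Vmax,app = 70.6 μmol·min⁻¹.
v = Vmax,app·[S]/(Km,app + [S]) = 70.6 × 8.11/(15.6 + 8.11) = 24.2 μmol·min⁻¹.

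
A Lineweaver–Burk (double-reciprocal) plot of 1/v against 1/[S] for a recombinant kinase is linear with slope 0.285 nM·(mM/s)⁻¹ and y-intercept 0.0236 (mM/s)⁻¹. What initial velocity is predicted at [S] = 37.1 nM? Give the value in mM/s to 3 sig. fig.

The y-intercept is 1/Vmax, so Vmax = 1/0.0236 = 42.4 mM/s.
The slope is Km/Vmax, so Km = 0.285 × 42.4 = 12.1 nM.
Then v = 42.4 × 37.1/(12.1 + 37.1) = 32.0 mM/s.

32.0 mM/s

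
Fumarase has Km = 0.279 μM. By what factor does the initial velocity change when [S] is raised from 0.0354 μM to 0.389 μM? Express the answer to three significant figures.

Since Vmax cancels, v₂/v₁ = [S]₂(Km+[S]₁) / [S]₁(Km+[S]₂).
= 0.389×(0.279+0.0354) / (0.0354×(0.279+0.389)) = 0.1223/0.02365 = 5.17.

5.17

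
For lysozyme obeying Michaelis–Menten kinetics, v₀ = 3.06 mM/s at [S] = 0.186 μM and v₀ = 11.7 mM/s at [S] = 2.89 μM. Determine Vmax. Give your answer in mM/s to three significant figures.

From v = Vmax[S]/(Km+[S]), each point gives Vmax = v(Km+[S])/[S].
Equating: 3.06(Km+0.186)/0.186 = 11.7(Km+2.89)/2.89.
16.45·Km + 3.06 = 4.048·Km + 11.7, so (16.45 − 4.048)·Km = 11.7 − 3.06.
Km = 8.640/12.40 = 0.697 μM; then Vmax = 3.06(0.697+0.186)/0.186 = 14.5 mM/s.

14.5 mM/s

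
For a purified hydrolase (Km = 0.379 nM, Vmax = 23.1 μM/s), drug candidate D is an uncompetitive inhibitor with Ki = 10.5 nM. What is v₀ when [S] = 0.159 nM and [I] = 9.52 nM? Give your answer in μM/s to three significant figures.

5.38 μM/s

With α = 1 + [I]/Ki = 1 + 9.52/10.5 = 1.907, the uncompetitive rate law is v = (Vmax/α)·[S] / (Km/α + [S]).
v = (23.1/1.907)×0.159 / (0.379/1.907 + 0.159) = 1.926/0.3578 = 5.38 μM/s.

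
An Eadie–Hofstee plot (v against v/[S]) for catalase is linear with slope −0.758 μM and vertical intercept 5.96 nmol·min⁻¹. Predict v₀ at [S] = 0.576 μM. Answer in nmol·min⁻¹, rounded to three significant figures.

In the Eadie–Hofstee form v = Vmax − Km·(v/[S]), the slope is −Km and the intercept is Vmax, so Km = 0.758 μM and Vmax = 5.96 nmol·min⁻¹.
v = 5.96 × 0.576/(0.758 + 0.576) = 2.57 nmol·min⁻¹.

2.57 nmol·min⁻¹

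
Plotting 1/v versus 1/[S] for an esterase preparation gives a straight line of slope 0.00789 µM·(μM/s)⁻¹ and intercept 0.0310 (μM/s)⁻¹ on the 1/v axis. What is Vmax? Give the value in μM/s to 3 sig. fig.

The y-intercept of a Lineweaver–Burk plot equals 1/Vmax, so Vmax = 1/0.0310 = 32.3 μM/s.

32.3 μM/s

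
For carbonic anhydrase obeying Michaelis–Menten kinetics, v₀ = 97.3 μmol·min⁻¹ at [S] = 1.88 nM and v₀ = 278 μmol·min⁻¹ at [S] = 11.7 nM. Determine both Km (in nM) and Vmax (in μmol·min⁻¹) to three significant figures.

In reciprocal form, 1/v = (Km/Vmax)·(1/[S]) + 1/Vmax. The two points give (1/[S], 1/v) = (0.5319, 0.01028) and (0.08547, 0.003597).
Slope = (0.01028 − 0.003597)/(0.5319 − 0.08547) = 0.01496; intercept = 0.01028 − 0.01496×0.5319 = 0.002318.
Vmax = 1/intercept = 431 μmol·min⁻¹; Km = slope × Vmax = 0.01496 × 431 = 6.45 nM.

Km = 6.45 nM; Vmax = 431 μmol·min⁻¹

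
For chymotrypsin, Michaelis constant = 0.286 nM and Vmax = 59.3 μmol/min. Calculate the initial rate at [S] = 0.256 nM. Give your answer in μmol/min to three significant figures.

v = Vmax·[S]/(Km + [S]) = 59.3 × 0.256 / (0.286 + 0.256)
  = 15.18 / 0.5420 = 28.0 μmol/min.

28.0 μmol/min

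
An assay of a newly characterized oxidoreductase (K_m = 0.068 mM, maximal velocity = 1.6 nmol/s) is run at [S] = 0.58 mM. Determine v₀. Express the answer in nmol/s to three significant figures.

[S]/(Km+[S]) = 0.58/0.6480 = 0.8951, the fractional saturation.
v = 0.8951 × Vmax = 0.8951 × 1.6 = 1.43 nmol/s.

1.43 nmol/s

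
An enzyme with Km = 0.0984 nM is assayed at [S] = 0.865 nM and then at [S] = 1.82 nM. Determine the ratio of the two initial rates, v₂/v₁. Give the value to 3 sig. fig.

1.06

The fractional saturations are [S]/(Km+[S]) = 0.865/0.9634 = 0.8979 and 1.82/1.918 = 0.9487.
v₂/v₁ is just their ratio: 0.9487/0.8979 = 1.06.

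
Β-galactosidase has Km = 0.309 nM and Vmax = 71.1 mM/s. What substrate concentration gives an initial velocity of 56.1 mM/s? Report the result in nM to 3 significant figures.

1.16 nM

The required fractional saturation is v/Vmax = 56.1/71.1 = 0.7890.
Then [S]/(Km+[S]) = 0.7890 ⇒ [S] = 0.309 × 0.7890/(1 − 0.7890) = 1.16 nM.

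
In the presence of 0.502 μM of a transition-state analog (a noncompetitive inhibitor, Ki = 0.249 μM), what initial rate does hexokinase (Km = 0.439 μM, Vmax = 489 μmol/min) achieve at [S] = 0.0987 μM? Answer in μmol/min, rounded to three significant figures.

α = 1 + [I]/Ki = 1 + 0.502/0.249 = 3.016.
For a noncompetitive inhibitor, Vmax is reduced to Vmax/α while Km is unchanged: Km,app = 0.439 μM, Vmax,app = 162 μmol/min.
v = Vmax,app·[S]/(Km,app + [S]) = 162 × 0.0987/(0.439 + 0.0987) = 29.8 μmol/min.

29.8 μmol/min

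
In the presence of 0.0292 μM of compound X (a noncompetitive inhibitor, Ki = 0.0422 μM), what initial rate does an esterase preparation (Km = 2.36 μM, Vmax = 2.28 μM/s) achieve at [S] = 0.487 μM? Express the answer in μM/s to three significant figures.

α = 1 + [I]/Ki = 1 + 0.0292/0.0422 = 1.692.
For a noncompetitive inhibitor, Vmax is reduced to Vmax/α while Km is unchanged: Km,app = 2.36 μM, Vmax,app = 1.35 μM/s.
v = Vmax,app·[S]/(Km,app + [S]) = 1.35 × 0.487/(2.36 + 0.487) = 0.231 μM/s.

0.231 μM/s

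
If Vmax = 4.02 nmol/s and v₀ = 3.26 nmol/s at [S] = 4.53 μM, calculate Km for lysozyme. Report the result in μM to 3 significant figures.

v/Vmax = 3.26/4.02 = 0.8109 = [S]/(Km+[S]).
So Km + [S] = [S]/0.8109 = 5.586 μM, giving Km = 5.586 − 4.53 = 1.06 μM.

1.06 μM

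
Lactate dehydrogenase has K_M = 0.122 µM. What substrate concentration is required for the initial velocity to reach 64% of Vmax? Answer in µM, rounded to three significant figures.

0.217 µM

v/Vmax = [S]/(Km+[S]) = 0.64, so [S] = Km·0.64/(1 − 0.64) = 0.122 × 1.778.
[S] = 0.217 µM.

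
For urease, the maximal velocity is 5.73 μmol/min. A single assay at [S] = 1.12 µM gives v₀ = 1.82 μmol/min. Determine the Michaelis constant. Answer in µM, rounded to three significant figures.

v/Vmax = 1.82/5.73 = 0.3176 = [S]/(Km+[S]).
So Km + [S] = [S]/0.3176 = 3.526 µM, giving Km = 3.526 − 1.12 = 2.41 µM.

2.41 µM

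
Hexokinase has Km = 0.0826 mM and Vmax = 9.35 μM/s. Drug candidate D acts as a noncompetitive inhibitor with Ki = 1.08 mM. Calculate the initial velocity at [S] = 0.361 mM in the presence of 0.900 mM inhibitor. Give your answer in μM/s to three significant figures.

4.15 μM/s

α = 1 + [I]/Ki = 1 + 0.900/1.08 = 1.833.
For a noncompetitive inhibitor, Vmax is reduced to Vmax/α while Km is unchanged: Km,app = 0.0826 mM, Vmax,app = 5.10 μM/s.
v = Vmax,app·[S]/(Km,app + [S]) = 5.10 × 0.361/(0.0826 + 0.361) = 4.15 μM/s.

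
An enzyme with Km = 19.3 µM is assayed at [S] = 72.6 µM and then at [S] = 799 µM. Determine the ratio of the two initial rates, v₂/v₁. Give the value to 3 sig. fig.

The fractional saturations are [S]/(Km+[S]) = 72.6/91.90 = 0.7900 and 799/818.3 = 0.9764.
v₂/v₁ is just their ratio: 0.9764/0.7900 = 1.24.

1.24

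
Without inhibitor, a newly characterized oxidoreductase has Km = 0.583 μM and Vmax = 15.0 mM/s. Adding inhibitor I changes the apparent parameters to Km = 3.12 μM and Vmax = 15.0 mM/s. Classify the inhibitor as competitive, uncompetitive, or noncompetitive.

Km increases (0.583 → 3.12 μM) while Vmax is unchanged — the hallmark of competitive inhibition.

competitive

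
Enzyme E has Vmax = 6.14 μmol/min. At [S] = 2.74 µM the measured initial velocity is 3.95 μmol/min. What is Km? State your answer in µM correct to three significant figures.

v/Vmax = 3.95/6.14 = 0.6433 = [S]/(Km+[S]).
So Km + [S] = [S]/0.6433 = 4.259 µM, giving Km = 4.259 − 2.74 = 1.52 µM.

1.52 µM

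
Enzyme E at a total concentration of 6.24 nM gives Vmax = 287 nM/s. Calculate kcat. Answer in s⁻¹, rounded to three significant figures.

kcat = Vmax/[E]total = 287 nM/s / 6.24 nM = 46.0 s⁻¹.

46.0 s⁻¹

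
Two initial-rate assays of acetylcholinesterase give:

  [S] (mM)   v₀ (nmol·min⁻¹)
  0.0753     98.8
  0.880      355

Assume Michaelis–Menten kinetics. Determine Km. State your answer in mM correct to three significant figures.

0.282 mM

In reciprocal form, 1/v = (Km/Vmax)·(1/[S]) + 1/Vmax. The two points give (1/[S], 1/v) = (13.28, 0.01012) and (1.136, 0.002817).
Slope = (0.01012 − 0.002817)/(13.28 − 1.136) = 0.0006015; intercept = 0.01012 − 0.0006015×13.28 = 0.002133.
Vmax = 1/intercept = 469 nmol·min⁻¹; Km = slope × Vmax = 0.0006015 × 469 = 0.282 mM.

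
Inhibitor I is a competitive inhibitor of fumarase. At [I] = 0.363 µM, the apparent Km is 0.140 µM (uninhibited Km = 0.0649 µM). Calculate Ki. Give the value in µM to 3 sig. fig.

Competitive: Km,app = α·Km with α = 1 + [I]/Ki.
α = Km,app/Km = 0.140/0.0649 = 2.157.
Ki = [I]/(α − 1) = 0.363/1.157 = 0.314 µM.

0.314 µM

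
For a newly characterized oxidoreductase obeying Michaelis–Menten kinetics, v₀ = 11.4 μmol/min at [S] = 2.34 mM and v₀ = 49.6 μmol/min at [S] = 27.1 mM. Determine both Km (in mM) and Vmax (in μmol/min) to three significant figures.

Km = 12.6 mM; Vmax = 72.6 μmol/min

From v = Vmax[S]/(Km+[S]), each point gives Vmax = v(Km+[S])/[S].
Equating: 11.4(Km+2.34)/2.34 = 49.6(Km+27.1)/27.1.
4.872·Km + 11.4 = 1.830·Km + 49.6, so (4.872 − 1.830)·Km = 49.6 − 11.4.
Km = 38.20/3.042 = 12.6 mM; then Vmax = 11.4(12.6+2.34)/2.34 = 72.6 μmol/min.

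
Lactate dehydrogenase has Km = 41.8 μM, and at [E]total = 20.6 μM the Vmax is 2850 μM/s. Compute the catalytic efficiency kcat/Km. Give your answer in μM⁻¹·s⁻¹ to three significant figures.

kcat = Vmax/[E]total = 2850/20.6 = 138 s⁻¹.
kcat/Km = 138/41.8 = 3.31 μM⁻¹·s⁻¹.

3.31 μM⁻¹·s⁻¹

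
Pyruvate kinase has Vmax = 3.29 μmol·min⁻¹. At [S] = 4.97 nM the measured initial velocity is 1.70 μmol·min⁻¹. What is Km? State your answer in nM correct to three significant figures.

From v = Vmax[S]/(Km+[S]), Km = [S](Vmax − v)/v.
Km = 4.97 × (3.29 − 1.70) / 1.70 = 7.902/1.70 = 4.65 nM.

4.65 nM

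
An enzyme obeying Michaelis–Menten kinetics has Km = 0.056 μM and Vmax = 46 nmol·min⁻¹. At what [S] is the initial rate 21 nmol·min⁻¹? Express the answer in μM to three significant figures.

0.0470 μM

The required fractional saturation is v/Vmax = 21/46 = 0.4565.
Then [S]/(Km+[S]) = 0.4565 ⇒ [S] = 0.056 × 0.4565/(1 − 0.4565) = 0.0470 μM.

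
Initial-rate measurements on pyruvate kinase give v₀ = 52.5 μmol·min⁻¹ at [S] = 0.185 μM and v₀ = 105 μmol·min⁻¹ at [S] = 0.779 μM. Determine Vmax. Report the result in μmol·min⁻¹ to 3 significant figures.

152 μmol·min⁻¹

From v = Vmax[S]/(Km+[S]), each point gives Vmax = v(Km+[S])/[S].
Equating: 52.5(Km+0.185)/0.185 = 105(Km+0.779)/0.779.
283.8·Km + 52.5 = 134.8·Km + 105, so (283.8 − 134.8)·Km = 105 − 52.5.
Km = 52.50/149.0 = 0.352 μM; then Vmax = 52.5(0.352+0.185)/0.185 = 152 μmol·min⁻¹.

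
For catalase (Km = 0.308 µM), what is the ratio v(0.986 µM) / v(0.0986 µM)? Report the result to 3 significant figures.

The fractional saturations are [S]/(Km+[S]) = 0.0986/0.4066 = 0.2425 and 0.986/1.294 = 0.7620.
v₂/v₁ is just their ratio: 0.7620/0.2425 = 3.14.

3.14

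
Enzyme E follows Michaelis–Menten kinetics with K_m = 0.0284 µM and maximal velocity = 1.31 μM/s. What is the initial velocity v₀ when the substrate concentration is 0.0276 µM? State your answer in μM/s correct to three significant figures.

[S]/(Km+[S]) = 0.0276/0.05600 = 0.4929, the fractional saturation.
v = 0.4929 × Vmax = 0.4929 × 1.31 = 0.646 μM/s.

0.646 μM/s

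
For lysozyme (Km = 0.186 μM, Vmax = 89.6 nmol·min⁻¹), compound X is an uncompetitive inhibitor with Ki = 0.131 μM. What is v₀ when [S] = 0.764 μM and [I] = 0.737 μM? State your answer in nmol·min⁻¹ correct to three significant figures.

13.0 nmol·min⁻¹

With α = 1 + [I]/Ki = 1 + 0.737/0.131 = 6.626, the uncompetitive rate law is v = (Vmax/α)·[S] / (Km/α + [S]).
v = (89.6/6.626)×0.764 / (0.186/6.626 + 0.764) = 10.33/0.7921 = 13.0 nmol·min⁻¹.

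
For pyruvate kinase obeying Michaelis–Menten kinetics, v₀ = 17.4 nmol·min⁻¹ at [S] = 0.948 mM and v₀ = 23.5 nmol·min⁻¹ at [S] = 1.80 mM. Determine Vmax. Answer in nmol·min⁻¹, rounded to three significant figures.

In reciprocal form, 1/v = (Km/Vmax)·(1/[S]) + 1/Vmax. The two points give (1/[S], 1/v) = (1.055, 0.05747) and (0.5556, 0.04255).
Slope = (0.05747 − 0.04255)/(1.055 − 0.5556) = 0.02988; intercept = 0.05747 − 0.02988×1.055 = 0.02595.
Vmax = 1/intercept = 38.5 nmol·min⁻¹; Km = slope × Vmax = 0.02988 × 38.5 = 1.15 mM.

38.5 nmol·min⁻¹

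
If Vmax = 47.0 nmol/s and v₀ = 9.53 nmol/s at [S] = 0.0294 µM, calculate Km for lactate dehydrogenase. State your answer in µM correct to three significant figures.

0.116 µM

v/Vmax = 9.53/47.0 = 0.2028 = [S]/(Km+[S]).
So Km + [S] = [S]/0.2028 = 0.1450 µM, giving Km = 0.1450 − 0.0294 = 0.116 µM.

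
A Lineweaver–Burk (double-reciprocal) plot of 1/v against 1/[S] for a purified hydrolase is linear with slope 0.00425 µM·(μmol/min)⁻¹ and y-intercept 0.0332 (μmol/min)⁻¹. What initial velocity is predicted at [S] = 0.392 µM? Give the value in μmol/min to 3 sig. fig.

22.7 μmol/min

The y-intercept is 1/Vmax, so Vmax = 1/0.0332 = 30.1 μmol/min.
The slope is Km/Vmax, so Km = 0.00425 × 30.1 = 0.128 µM.
Then v = 30.1 × 0.392/(0.128 + 0.392) = 22.7 μmol/min.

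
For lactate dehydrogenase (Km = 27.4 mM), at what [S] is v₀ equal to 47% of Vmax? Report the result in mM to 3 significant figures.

24.3 mM

v/Vmax = [S]/(Km+[S]) = 0.47, so [S] = Km·0.47/(1 − 0.47) = 27.4 × 0.8868.
[S] = 24.3 mM.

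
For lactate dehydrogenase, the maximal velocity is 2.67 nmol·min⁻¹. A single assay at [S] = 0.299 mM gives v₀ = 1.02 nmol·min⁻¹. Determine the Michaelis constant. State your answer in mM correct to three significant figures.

0.484 mM

From v = Vmax[S]/(Km+[S]), Km = [S](Vmax − v)/v.
Km = 0.299 × (2.67 − 1.02) / 1.02 = 0.4934/1.02 = 0.484 mM.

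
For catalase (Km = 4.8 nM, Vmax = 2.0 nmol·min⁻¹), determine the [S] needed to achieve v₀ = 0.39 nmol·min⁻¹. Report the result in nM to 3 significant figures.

Rearranging v = Vmax[S]/(Km+[S]) gives [S] = Km·v/(Vmax − v).
[S] = 4.8 × 0.39 / (2.0 − 0.39) = 1.872/1.610 = 1.16 nM.

1.16 nM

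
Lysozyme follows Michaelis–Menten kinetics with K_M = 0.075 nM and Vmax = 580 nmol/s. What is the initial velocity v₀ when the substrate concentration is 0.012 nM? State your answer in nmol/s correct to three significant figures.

80.0 nmol/s

v = Vmax·[S]/(Km + [S]) = 580 × 0.012 / (0.075 + 0.012)
  = 6.960 / 0.08700 = 80.0 nmol/s.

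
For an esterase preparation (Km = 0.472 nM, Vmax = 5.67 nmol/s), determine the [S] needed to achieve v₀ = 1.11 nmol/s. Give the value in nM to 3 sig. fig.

Rearranging v = Vmax[S]/(Km+[S]) gives [S] = Km·v/(Vmax − v).
[S] = 0.472 × 1.11 / (5.67 − 1.11) = 0.5239/4.560 = 0.115 nM.

0.115 nM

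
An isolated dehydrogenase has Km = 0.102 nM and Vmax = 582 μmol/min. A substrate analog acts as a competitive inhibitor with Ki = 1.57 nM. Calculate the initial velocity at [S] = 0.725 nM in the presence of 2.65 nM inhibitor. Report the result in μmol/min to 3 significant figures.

With α = 1 + [I]/Ki = 1 + 2.65/1.57 = 2.688, the competitive rate law is v = Vmax[S] / (αKm + [S]).
v = 582×0.725 / (2.688×0.102 + 0.725) = 422.0/0.9992 = 422 μmol/min.

422 μmol/min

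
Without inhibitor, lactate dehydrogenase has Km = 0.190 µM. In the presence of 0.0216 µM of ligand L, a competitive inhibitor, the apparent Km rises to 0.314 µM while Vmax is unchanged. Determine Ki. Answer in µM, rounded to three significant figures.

0.0331 µM

Competitive: Km,app = α·Km with α = 1 + [I]/Ki.
α = Km,app/Km = 0.314/0.190 = 1.653.
Ki = [I]/(α − 1) = 0.0216/0.6526 = 0.0331 µM.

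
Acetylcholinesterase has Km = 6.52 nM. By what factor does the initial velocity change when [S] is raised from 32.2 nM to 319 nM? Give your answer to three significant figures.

1.18

The fractional saturations are [S]/(Km+[S]) = 32.2/38.72 = 0.8316 and 319/325.5 = 0.9800.
v₂/v₁ is just their ratio: 0.9800/0.8316 = 1.18.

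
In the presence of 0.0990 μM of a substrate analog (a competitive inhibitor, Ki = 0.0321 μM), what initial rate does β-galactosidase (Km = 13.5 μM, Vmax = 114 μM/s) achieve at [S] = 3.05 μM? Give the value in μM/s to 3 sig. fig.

5.98 μM/s

With α = 1 + [I]/Ki = 1 + 0.0990/0.0321 = 4.084, the competitive rate law is v = Vmax[S] / (αKm + [S]).
v = 114×3.05 / (4.084×13.5 + 3.05) = 347.7/58.19 = 5.98 μM/s.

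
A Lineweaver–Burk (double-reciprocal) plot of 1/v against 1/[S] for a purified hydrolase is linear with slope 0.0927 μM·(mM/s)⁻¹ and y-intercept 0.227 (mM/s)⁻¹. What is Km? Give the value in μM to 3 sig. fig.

y-intercept = 1/Vmax ⇒ Vmax = 4.41 mM/s; slope = Km/Vmax ⇒ Km = slope × Vmax.
Km = 0.0927 × 4.41 = 0.408 μM.

0.408 μM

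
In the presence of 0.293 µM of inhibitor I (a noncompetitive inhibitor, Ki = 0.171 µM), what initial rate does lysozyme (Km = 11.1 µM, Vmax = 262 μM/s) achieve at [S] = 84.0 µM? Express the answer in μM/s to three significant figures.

85.3 μM/s

α = 1 + [I]/Ki = 1 + 0.293/0.171 = 2.713.
For a noncompetitive inhibitor, Vmax is reduced to Vmax/α while Km is unchanged: Km,app = 11.1 µM, Vmax,app = 96.6 μM/s.
v = Vmax,app·[S]/(Km,app + [S]) = 96.6 × 84.0/(11.1 + 84.0) = 85.3 μM/s.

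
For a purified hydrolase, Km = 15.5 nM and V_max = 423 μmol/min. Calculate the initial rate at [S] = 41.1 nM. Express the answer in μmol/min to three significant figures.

307 μmol/min

v = Vmax·[S]/(Km + [S]) = 423 × 41.1 / (15.5 + 41.1)
  = 17390 / 56.60 = 307 μmol/min.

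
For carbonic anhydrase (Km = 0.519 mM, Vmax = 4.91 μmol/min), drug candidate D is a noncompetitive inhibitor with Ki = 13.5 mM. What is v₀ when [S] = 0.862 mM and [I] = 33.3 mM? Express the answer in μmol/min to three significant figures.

0.884 μmol/min

With α = 1 + [I]/Ki = 1 + 33.3/13.5 = 3.467, the noncompetitive rate law is v = (Vmax/α)·[S] / (Km + [S]).
v = (4.91/3.467)×0.862 / (0.519 + 0.862) = 1.221/1.381 = 0.884 μmol/min.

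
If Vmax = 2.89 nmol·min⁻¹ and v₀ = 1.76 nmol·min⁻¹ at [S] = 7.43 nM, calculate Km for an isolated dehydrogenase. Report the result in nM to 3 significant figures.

4.77 nM

From v = Vmax[S]/(Km+[S]), Km = [S](Vmax − v)/v.
Km = 7.43 × (2.89 − 1.76) / 1.76 = 8.396/1.76 = 4.77 nM.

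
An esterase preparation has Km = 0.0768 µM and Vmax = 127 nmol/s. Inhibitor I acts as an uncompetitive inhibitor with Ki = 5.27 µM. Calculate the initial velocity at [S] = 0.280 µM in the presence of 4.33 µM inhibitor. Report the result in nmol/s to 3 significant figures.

With α = 1 + [I]/Ki = 1 + 4.33/5.27 = 1.822, the uncompetitive rate law is v = (Vmax/α)·[S] / (Km/α + [S]).
v = (127/1.822)×0.280 / (0.0768/1.822 + 0.280) = 19.52/0.3222 = 60.6 nmol/s.

60.6 nmol/s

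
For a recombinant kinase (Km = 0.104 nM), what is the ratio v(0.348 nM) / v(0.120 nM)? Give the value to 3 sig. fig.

The fractional saturations are [S]/(Km+[S]) = 0.120/0.2240 = 0.5357 and 0.348/0.4520 = 0.7699.
v₂/v₁ is just their ratio: 0.7699/0.5357 = 1.44.

1.44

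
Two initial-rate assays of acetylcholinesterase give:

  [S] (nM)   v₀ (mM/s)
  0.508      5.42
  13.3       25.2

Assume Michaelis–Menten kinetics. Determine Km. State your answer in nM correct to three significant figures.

2.25 nM

From v = Vmax[S]/(Km+[S]), each point gives Vmax = v(Km+[S])/[S].
Equating: 5.42(Km+0.508)/0.508 = 25.2(Km+13.3)/13.3.
10.67·Km + 5.42 = 1.895·Km + 25.2, so (10.67 − 1.895)·Km = 25.2 − 5.42.
Km = 19.78/8.775 = 2.25 nM; then Vmax = 5.42(2.25+0.508)/0.508 = 29.5 mM/s.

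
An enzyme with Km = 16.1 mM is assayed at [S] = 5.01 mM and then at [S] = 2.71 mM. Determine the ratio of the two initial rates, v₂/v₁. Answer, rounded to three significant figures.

Since Vmax cancels, v₂/v₁ = [S]₂(Km+[S]₁) / [S]₁(Km+[S]₂).
= 2.71×(16.1+5.01) / (5.01×(16.1+2.71)) = 57.21/94.24 = 0.607.

0.607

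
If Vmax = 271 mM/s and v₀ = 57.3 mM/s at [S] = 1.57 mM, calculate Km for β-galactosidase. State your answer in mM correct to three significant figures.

From v = Vmax[S]/(Km+[S]), Km = [S](Vmax − v)/v.
Km = 1.57 × (271 − 57.3) / 57.3 = 335.5/57.3 = 5.86 mM.

5.86 mM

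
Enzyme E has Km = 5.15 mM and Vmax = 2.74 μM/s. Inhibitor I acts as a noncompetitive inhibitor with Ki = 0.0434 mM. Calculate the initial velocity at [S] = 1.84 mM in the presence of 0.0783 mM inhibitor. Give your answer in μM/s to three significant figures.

With α = 1 + [I]/Ki = 1 + 0.0783/0.0434 = 2.804, the noncompetitive rate law is v = (Vmax/α)·[S] / (Km + [S]).
v = (2.74/2.804)×1.84 / (5.15 + 1.84) = 1.798/6.990 = 0.257 μM/s.

0.257 μM/s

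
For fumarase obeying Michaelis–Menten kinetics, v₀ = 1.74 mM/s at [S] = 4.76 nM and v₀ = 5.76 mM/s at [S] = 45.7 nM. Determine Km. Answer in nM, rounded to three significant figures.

From v = Vmax[S]/(Km+[S]), each point gives Vmax = v(Km+[S])/[S].
Equating: 1.74(Km+4.76)/4.76 = 5.76(Km+45.7)/45.7.
0.3655·Km + 1.74 = 0.1260·Km + 5.76, so (0.3655 − 0.1260)·Km = 5.76 − 1.74.
Km = 4.020/0.2395 = 16.8 nM; then Vmax = 1.74(16.8+4.76)/4.76 = 7.88 mM/s.

16.8 nM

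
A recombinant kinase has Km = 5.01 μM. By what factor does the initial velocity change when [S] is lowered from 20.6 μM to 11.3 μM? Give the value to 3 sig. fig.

Since Vmax cancels, v₂/v₁ = [S]₂(Km+[S]₁) / [S]₁(Km+[S]₂).
= 11.3×(5.01+20.6) / (20.6×(5.01+11.3)) = 289.4/336.0 = 0.861.

0.861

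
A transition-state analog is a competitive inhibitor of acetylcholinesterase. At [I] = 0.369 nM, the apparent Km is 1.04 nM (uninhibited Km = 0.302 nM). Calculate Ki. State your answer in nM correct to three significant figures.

Competitive: Km,app = α·Km with α = 1 + [I]/Ki.
α = Km,app/Km = 1.04/0.302 = 3.444.
Ki = [I]/(α − 1) = 0.369/2.444 = 0.151 nM.

0.151 nM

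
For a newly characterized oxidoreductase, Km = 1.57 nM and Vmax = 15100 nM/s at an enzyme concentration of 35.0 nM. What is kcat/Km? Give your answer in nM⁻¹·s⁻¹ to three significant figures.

275 nM⁻¹·s⁻¹

kcat = Vmax/[E]total = 15100/35.0 = 431 s⁻¹.
kcat/Km = 431/1.57 = 275 nM⁻¹·s⁻¹.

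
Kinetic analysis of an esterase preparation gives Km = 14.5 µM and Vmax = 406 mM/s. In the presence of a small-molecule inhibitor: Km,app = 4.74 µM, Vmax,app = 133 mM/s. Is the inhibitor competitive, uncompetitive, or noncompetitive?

uncompetitive

Both Km and Vmax decrease by the same factor (~3.06-fold) — characteristic of uncompetitive inhibition.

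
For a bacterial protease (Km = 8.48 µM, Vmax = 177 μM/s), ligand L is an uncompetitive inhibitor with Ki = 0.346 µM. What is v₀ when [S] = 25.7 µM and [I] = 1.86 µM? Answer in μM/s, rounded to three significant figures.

26.4 μM/s

With α = 1 + [I]/Ki = 1 + 1.86/0.346 = 6.376, the uncompetitive rate law is v = (Vmax/α)·[S] / (Km/α + [S]).
v = (177/6.376)×25.7 / (8.48/6.376 + 25.7) = 713.5/27.03 = 26.4 μM/s.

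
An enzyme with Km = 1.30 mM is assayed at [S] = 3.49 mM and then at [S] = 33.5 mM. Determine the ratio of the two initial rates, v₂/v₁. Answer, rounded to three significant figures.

Since Vmax cancels, v₂/v₁ = [S]₂(Km+[S]₁) / [S]₁(Km+[S]₂).
= 33.5×(1.30+3.49) / (3.49×(1.30+33.5)) = 160.5/121.5 = 1.32.

1.32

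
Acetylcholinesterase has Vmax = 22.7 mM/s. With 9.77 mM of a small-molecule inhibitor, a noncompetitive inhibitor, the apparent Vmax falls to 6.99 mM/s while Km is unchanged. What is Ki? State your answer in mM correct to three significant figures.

Noncompetitive: Vmax,app = Vmax/α with α = 1 + [I]/Ki.
α = Vmax/Vmax,app = 22.7/6.99 = 3.247.
Since α = 1 + [I]/Ki, [I]/Ki = 3.247 − 1 = 2.247 and Ki = 9.77/2.247 = 4.35 mM.

4.35 mM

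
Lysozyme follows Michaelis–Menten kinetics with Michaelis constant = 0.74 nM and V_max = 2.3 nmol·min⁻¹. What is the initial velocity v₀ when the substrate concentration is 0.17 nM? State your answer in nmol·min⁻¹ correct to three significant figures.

v = Vmax·[S]/(Km + [S]) = 2.3 × 0.17 / (0.74 + 0.17)
  = 0.3910 / 0.9100 = 0.430 nmol·min⁻¹.

0.430 nmol·min⁻¹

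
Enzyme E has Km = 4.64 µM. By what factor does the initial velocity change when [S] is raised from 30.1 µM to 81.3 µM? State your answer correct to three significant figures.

The fractional saturations are [S]/(Km+[S]) = 30.1/34.74 = 0.8664 and 81.3/85.94 = 0.9460.
v₂/v₁ is just their ratio: 0.9460/0.8664 = 1.09.

1.09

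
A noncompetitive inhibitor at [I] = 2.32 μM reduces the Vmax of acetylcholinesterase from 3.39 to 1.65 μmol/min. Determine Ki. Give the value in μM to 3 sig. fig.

Noncompetitive: Vmax,app = Vmax/α with α = 1 + [I]/Ki.
α = Vmax/Vmax,app = 3.39/1.65 = 2.055.
Since α = 1 + [I]/Ki, [I]/Ki = 2.055 − 1 = 1.055 and Ki = 2.32/1.055 = 2.20 μM.

2.20 μM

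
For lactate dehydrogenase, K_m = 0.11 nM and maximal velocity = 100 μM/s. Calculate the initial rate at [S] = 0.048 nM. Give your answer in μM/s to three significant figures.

[S]/(Km+[S]) = 0.048/0.1580 = 0.3038, the fractional saturation.
v = 0.3038 × Vmax = 0.3038 × 100 = 30.4 μM/s.

30.4 μM/s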